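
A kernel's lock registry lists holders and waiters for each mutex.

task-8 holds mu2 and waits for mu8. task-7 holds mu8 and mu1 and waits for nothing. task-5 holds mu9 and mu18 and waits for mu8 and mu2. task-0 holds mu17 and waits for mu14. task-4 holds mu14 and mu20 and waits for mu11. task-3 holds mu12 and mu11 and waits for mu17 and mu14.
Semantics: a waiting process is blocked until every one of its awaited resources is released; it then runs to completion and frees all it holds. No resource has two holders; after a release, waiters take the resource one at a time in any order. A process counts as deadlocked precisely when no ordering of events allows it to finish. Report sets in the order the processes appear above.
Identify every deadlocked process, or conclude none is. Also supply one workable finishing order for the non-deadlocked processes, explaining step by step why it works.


Deadlocked set: task-0, task-4 and task-3.
Key observation: task-0 -> task-4 -> task-3 -> task-0 is a circular wait — nothing in it can go first; no other process is dragged down with it.
The rest can finish in the order task-7, task-8, task-5.
Step-by-step check:
  task-7 waits on nothing -> runs at once and releases mu8 and mu1
  task-8: everything it awaited (mu8) is free; runs, freeing mu2
  task-5: everything it awaited (mu8 and mu2) is free; runs, freeing mu9 and mu18


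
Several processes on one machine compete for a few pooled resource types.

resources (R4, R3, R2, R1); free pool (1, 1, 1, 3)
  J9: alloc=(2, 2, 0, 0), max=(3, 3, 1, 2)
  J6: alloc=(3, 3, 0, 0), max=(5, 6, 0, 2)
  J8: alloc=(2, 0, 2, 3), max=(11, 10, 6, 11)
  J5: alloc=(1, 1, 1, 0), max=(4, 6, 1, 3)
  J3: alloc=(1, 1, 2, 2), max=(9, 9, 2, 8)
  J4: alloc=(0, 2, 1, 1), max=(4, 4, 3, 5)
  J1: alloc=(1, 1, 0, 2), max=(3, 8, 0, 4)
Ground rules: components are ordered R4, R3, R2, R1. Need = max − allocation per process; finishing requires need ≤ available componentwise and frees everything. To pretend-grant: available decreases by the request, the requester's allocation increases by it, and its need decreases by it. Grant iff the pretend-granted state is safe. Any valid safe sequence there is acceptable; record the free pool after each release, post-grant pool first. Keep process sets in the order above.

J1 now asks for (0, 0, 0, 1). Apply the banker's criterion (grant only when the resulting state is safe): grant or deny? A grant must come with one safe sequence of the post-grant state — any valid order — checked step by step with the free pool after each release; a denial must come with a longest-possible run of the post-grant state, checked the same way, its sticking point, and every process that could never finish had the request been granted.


DENY: after the grant no complete ordering would exist.
Key observation: after J9, J6 the pool peaks at (6, 6, 1, 2), and each blocked process is short somewhere: J8 on R4, R3, R2, R1; J5 on R1; J3 on R4, R3, R1; J4 on R2, R1; J1 on R3.
Pretend the grant happened; the run J9, J6 goes as far as possible. Verifying each step:
  pool = (1, 1, 1, 2)
  run J9 (needs (1, 1, 1, 2), free (1, 1, 1, 2)); after release of (2, 2, 0, 0) the pool is (3, 3, 1, 2)
  run J6 (needs (2, 3, 0, 2), free (3, 3, 1, 2)); after release of (3, 3, 0, 0) the pool is (6, 6, 1, 2)
  blocked: J8 wants (9, 10, 4, 8), pool (6, 6, 1, 2) — not enough R4, R3, R2 and R1
  blocked: J5 wants (3, 5, 0, 3), pool (6, 6, 1, 2) — not enough R1
  blocked: J3 wants (8, 8, 0, 6), pool (6, 6, 1, 2) — not enough R4, R3 and R1
  blocked: J4 wants (4, 2, 2, 4), pool (6, 6, 1, 2) — not enough R2 and R1
  blocked: J1 wants (2, 7, 0, 1), pool (6, 6, 1, 2) — not enough R3
Post-grant, the permanently blocked set is J8, J5, J3, J4 and J1.


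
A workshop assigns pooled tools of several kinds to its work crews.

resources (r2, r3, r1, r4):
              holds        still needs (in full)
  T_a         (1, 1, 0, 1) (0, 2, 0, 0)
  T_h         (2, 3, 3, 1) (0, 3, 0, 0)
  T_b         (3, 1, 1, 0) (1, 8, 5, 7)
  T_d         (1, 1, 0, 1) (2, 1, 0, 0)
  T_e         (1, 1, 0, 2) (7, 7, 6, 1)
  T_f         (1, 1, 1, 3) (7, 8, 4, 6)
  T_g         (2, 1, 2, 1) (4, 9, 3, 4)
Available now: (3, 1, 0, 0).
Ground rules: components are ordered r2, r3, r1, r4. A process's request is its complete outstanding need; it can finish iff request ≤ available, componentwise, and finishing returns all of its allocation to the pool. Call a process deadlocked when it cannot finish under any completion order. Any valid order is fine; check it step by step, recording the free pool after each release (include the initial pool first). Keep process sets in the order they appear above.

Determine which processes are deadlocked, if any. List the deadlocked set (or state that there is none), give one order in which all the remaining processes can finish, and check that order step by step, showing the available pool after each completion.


Deadlocked: T_b, T_e, T_f and T_g.
Key observation: once T_d, T_a, T_h finish, the pool peaks at (7, 6, 3, 3) — and every remaining process still needs more r3 than that.
One completion order for the rest: T_d, T_a, T_h. Verifying each step:
  pool = (3, 1, 0, 0)
  T_d: need (2, 1, 0, 0) fits (3, 1, 0, 0); releases (1, 1, 0, 1), pool now (4, 2, 0, 1)
  T_a: need (0, 2, 0, 0) fits (4, 2, 0, 1); releases (1, 1, 0, 1), pool now (5, 3, 0, 2)
  T_h: need (0, 3, 0, 0) fits (5, 3, 0, 2); releases (2, 3, 3, 1), pool now (7, 6, 3, 3)
The stuck group stays short no matter what:
  T_b cannot run: need (1, 8, 5, 7) vs free (7, 6, 3, 3) (insufficient r3, r1 and r4)
  T_e cannot run: need (7, 7, 6, 1) vs free (7, 6, 3, 3) (insufficient r3 and r1)
  T_f cannot run: need (7, 8, 4, 6) vs free (7, 6, 3, 3) (insufficient r3, r1 and r4)
  T_g cannot run: need (4, 9, 3, 4) vs free (7, 6, 3, 3) (insufficient r3 and r4)


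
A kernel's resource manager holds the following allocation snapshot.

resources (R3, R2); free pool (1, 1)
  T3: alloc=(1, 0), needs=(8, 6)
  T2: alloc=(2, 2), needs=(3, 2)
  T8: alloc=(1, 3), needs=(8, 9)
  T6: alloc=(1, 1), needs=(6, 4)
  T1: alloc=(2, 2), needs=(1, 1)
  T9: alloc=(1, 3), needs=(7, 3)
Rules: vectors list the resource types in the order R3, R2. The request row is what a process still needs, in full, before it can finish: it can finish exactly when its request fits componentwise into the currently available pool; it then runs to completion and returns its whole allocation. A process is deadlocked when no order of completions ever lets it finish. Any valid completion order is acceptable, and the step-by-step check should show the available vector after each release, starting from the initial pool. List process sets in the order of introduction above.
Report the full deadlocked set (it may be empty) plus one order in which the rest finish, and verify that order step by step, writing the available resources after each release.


Deadlocked: T3, T8, T6 and T9.
Key observation: the wall is R3: completing T1, T2 brings the pool only to (5, 5), and all the rest need more.
One completion order for the rest: T1, T2. Verifying each step:
  pool = (1, 1)
  T1 needs (1, 1) <= (1, 1) -> finishes; pool += (2, 2) = (3, 3)
  T2 needs (3, 2) <= (3, 3) -> finishes; pool += (2, 2) = (5, 5)
None of the blocked processes ever fits:
  blocked: T3 wants (8, 6), pool (5, 5) — not enough R3 and R2
  blocked: T8 wants (8, 9), pool (5, 5) — not enough R3 and R2
  blocked: T6 wants (6, 4), pool (5, 5) — not enough R3
  blocked: T9 wants (7, 3), pool (5, 5) — not enough R3


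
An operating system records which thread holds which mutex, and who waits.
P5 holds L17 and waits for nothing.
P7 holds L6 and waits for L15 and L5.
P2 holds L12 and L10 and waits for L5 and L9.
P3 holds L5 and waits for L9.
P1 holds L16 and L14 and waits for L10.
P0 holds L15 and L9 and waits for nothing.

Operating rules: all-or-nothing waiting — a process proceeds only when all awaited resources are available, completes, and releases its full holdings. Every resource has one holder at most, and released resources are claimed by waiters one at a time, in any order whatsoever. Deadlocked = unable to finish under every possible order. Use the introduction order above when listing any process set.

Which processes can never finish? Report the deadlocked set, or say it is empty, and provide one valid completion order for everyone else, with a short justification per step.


Nothing here is deadlocked.
Key observation: although several processes wait, no cycle exists — each chain bottoms out at a free runner.
One completion order for the rest: P0, P3, P5, P2, P1, P7.
Verifying each step:
  P0: no waits; runs immediately, freeing L15 and L9
  P3: everything it awaited (L9) is free; runs, freeing L5
  P5: no waits; runs immediately, freeing L17
  P2: everything it awaited (L5 and L9) is free; runs, freeing L12 and L10
  P1: everything it awaited (L10) is free; runs, freeing L16 and L14
  P7: everything it awaited (L15 and L5) is free; runs, freeing L6


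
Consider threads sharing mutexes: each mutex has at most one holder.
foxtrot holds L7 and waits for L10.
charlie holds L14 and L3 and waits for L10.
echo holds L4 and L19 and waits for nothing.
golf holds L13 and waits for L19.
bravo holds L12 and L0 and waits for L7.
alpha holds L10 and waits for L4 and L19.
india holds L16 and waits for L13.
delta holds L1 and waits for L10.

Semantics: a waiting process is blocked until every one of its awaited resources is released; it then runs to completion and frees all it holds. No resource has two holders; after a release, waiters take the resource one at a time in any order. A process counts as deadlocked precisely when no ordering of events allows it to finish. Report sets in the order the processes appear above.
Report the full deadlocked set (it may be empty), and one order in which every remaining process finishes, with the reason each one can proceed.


The deadlocked set is empty.
Key observation: the wait graph is acyclic; completion cascades from the unblocked processes through everyone else.
A valid finishing order for the others: echo, alpha, golf, charlie, delta, foxtrot, bravo, india.
Walking it through:
  echo waits on nothing -> runs at once and releases L4 and L19
  run alpha (all its waits — L4 and L19 — are resolved); releases L10
  run golf (all its waits — L19 — are resolved); releases L13
  run charlie (all its waits — L10 — are resolved); releases L14 and L3
  run delta (all its waits — L10 — are resolved); releases L1
  run foxtrot (all its waits — L10 — are resolved); releases L7
  run bravo (all its waits — L7 — are resolved); releases L12 and L0
  run india (all its waits — L13 — are resolved); releases L16


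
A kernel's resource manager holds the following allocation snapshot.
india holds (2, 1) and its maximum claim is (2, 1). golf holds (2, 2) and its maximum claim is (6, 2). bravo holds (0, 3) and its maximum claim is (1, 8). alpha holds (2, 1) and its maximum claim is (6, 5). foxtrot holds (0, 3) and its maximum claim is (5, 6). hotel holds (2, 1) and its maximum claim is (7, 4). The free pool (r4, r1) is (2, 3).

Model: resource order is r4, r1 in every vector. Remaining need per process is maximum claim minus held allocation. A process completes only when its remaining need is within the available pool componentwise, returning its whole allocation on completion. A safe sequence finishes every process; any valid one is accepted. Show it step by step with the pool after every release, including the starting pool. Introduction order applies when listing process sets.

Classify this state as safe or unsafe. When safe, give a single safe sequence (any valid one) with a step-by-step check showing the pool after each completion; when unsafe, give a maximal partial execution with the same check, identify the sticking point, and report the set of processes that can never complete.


SAFE — a valid safe sequence is india, alpha, bravo, foxtrot, hotel, golf.
Key observation: reading the order forward, alpha is the first process whose need (4, 4) meets the free pool (4, 4) exactly on a resource it requests.
Walking it through:
  pool = (2, 3)
  india needs (0, 0) <= (2, 3) -> finishes; pool += (2, 1) = (4, 4)
  alpha needs (4, 4) <= (4, 4) -> finishes; pool += (2, 1) = (6, 5)
  bravo needs (1, 5) <= (6, 5) -> finishes; pool += (0, 3) = (6, 8)
  foxtrot needs (5, 3) <= (6, 8) -> finishes; pool += (0, 3) = (6, 11)
  hotel needs (5, 3) <= (6, 11) -> finishes; pool += (2, 1) = (8, 12)
  golf needs (4, 0) <= (8, 12) -> finishes; pool += (2, 2) = (10, 14)


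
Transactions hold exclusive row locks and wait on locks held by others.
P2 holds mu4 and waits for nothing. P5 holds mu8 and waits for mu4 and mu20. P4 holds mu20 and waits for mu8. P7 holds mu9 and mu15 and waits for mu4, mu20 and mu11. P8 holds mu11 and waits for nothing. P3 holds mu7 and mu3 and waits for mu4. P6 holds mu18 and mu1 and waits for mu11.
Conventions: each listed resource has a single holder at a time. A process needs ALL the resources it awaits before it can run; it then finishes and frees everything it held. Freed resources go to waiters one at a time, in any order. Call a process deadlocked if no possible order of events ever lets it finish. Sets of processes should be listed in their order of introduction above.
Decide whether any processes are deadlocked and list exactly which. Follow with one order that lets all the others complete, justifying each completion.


Deadlocked set: P5, P4 and P7.
Key observation: the wait chain closes on itself along P5 -> P4 -> P5; P7 waits into the deadlock from upstream.
A valid finishing order for the others: P8, P2, P6, P3.
Walking it through:
  P8 waits on nothing -> runs at once and releases mu11
  P2 waits on nothing -> runs at once and releases mu4
  P6: everything it awaited (mu11) is free; runs, freeing mu18 and mu1
  P3: everything it awaited (mu4) is free; runs, freeing mu7 and mu3


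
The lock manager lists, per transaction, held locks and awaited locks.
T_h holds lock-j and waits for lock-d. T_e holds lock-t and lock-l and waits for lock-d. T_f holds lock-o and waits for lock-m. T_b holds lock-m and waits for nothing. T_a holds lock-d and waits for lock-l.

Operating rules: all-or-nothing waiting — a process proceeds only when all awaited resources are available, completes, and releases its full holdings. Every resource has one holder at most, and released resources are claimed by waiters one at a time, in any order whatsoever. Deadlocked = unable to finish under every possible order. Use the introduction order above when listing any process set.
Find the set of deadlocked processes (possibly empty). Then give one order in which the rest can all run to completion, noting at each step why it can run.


Deadlocked: T_h, T_e and T_a.
Key observation: T_a -> T_e -> T_a is a circular wait — nothing in it can go first; T_h waits into the deadlock from upstream.
The rest can finish in the order T_b, T_f.
Verifying each step:
  T_b waits on nothing -> runs at once and releases lock-m
  T_f waits on lock-m — all released -> runs and releases lock-o


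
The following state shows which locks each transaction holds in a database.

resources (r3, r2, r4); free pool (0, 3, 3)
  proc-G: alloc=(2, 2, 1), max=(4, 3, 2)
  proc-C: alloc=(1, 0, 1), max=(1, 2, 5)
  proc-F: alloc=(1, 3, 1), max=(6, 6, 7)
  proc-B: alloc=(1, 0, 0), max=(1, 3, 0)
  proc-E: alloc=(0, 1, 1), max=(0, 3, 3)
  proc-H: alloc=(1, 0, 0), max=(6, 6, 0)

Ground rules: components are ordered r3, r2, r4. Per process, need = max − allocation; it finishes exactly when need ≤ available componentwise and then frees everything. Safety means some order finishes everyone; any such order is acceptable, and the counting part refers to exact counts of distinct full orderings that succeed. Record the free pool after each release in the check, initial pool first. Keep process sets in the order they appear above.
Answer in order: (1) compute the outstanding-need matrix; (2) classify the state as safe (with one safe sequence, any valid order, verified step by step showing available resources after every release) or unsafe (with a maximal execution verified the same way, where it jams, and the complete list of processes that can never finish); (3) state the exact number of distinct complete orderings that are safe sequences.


(1) Outstanding need per process (order r3, r2, r4):
  proc-G: (2, 1, 1)
  proc-C: (0, 2, 4)
  proc-F: (5, 3, 6)
  proc-B: (0, 3, 0)
  proc-E: (0, 2, 2)
  proc-H: (5, 6, 0)
(2) UNSAFE — no complete ordering exists.
Key observation: proc-E, proc-B, proc-C, proc-G can finish, but then (4, 6, 6) is all there is, and the blocked group's r3 demands exceed it.
A maximal execution: proc-E, proc-B, proc-C, proc-G — then nothing else fits. Walking it through:
  pool = (0, 3, 3)
  proc-E: need (0, 2, 2) fits (0, 3, 3); releases (0, 1, 1), pool now (0, 4, 4)
  proc-B: need (0, 3, 0) fits (0, 4, 4); releases (1, 0, 0), pool now (1, 4, 4)
  proc-C: need (0, 2, 4) fits (1, 4, 4); releases (1, 0, 1), pool now (2, 4, 5)
  proc-G: need (2, 1, 1) fits (2, 4, 5); releases (2, 2, 1), pool now (4, 6, 6)
  proc-F cannot run: need (5, 3, 6) vs free (4, 6, 6) (insufficient r3)
  proc-H cannot run: need (5, 6, 0) vs free (4, 6, 6) (insufficient r3)
Permanently blocked: proc-F and proc-H.
(3) The exact count: 0 of the possible complete orderings are safe sequences.


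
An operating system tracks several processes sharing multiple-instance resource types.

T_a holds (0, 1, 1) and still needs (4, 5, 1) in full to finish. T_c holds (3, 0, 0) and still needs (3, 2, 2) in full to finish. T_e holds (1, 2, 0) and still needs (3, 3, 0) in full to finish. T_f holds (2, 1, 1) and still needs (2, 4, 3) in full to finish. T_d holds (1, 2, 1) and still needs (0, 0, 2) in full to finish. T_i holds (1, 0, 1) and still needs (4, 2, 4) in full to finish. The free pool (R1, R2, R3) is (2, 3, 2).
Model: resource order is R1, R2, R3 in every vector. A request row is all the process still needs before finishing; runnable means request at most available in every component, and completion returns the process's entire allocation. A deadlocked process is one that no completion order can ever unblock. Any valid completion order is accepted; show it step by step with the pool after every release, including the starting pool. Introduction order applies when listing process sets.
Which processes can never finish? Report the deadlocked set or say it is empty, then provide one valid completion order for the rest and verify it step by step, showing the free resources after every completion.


Nothing here is deadlocked.
Key observation: beginning at T_d, releases accumulate fast enough that every process eventually fits.
The rest can finish in the order T_d, T_f, T_i, T_a, T_c, T_e. Check, step by step:
  pool = (2, 3, 2)
  run T_d (needs (0, 0, 2), free (2, 3, 2)); after release of (1, 2, 1) the pool is (3, 5, 3)
  run T_f (needs (2, 4, 3), free (3, 5, 3)); after release of (2, 1, 1) the pool is (5, 6, 4)
  run T_i (needs (4, 2, 4), free (5, 6, 4)); after release of (1, 0, 1) the pool is (6, 6, 5)
  run T_a (needs (4, 5, 1), free (6, 6, 5)); after release of (0, 1, 1) the pool is (6, 7, 6)
  run T_c (needs (3, 2, 2), free (6, 7, 6)); after release of (3, 0, 0) the pool is (9, 7, 6)
  run T_e (needs (3, 3, 0), free (9, 7, 6)); after release of (1, 2, 0) the pool is (10, 9, 6)


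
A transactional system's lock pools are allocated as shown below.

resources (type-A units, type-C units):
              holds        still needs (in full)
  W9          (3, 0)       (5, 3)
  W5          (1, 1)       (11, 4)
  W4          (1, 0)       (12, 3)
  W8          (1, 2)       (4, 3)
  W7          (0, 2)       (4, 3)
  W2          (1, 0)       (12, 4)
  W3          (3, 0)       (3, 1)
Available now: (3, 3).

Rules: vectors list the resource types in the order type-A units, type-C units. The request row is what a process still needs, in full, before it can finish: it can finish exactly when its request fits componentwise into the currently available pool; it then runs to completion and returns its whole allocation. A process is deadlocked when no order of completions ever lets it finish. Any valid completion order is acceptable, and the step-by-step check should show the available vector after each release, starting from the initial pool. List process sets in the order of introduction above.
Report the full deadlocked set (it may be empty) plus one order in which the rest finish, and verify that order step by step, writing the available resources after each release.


Deadlocked set: W5, W4 and W2.
Key observation: W3, W9, W8, W7 can finish, but then (10, 7) is all there is, and the blocked group's type-A units demands exceed it.
One completion order for the rest: W3, W9, W8, W7. Verifying each step:
  pool = (3, 3)
  run W3 (needs (3, 1), free (3, 3)); after release of (3, 0) the pool is (6, 3)
  run W9 (needs (5, 3), free (6, 3)); after release of (3, 0) the pool is (9, 3)
  run W8 (needs (4, 3), free (9, 3)); after release of (1, 2) the pool is (10, 5)
  run W7 (needs (4, 3), free (10, 5)); after release of (0, 2) the pool is (10, 7)
The blocked processes can never fit:
  W5 still needs (11, 4) but only (10, 7) is free — short on type-A units
  W4 still needs (12, 3) but only (10, 7) is free — short on type-A units
  W2 still needs (12, 4) but only (10, 7) is free — short on type-A units


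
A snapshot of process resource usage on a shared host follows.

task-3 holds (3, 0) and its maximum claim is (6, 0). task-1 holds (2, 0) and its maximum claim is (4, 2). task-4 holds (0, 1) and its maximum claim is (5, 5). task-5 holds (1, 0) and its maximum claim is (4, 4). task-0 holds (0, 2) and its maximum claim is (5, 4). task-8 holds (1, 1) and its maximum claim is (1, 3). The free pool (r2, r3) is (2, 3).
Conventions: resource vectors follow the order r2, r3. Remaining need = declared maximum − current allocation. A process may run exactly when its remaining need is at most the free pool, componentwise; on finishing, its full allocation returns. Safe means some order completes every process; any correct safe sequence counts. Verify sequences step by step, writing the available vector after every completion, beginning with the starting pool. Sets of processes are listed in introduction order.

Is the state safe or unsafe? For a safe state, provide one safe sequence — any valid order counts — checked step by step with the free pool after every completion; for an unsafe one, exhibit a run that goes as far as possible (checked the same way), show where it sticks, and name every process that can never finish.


The state is SAFE; one workable sequence: task-8, task-3, task-0, task-4, task-1, task-5.
Key observation: the order's first zero-slack moment is task-3 ((3, 0) needed, (3, 4) free — a requested resource with nothing to spare).
Walking it through:
  pool = (2, 3)
  task-8: need (0, 2) fits (2, 3); releases (1, 1), pool now (3, 4)
  task-3: need (3, 0) fits (3, 4); releases (3, 0), pool now (6, 4)
  task-0: need (5, 2) fits (6, 4); releases (0, 2), pool now (6, 6)
  task-4: need (5, 4) fits (6, 6); releases (0, 1), pool now (6, 7)
  task-1: need (2, 2) fits (6, 7); releases (2, 0), pool now (8, 7)
  task-5: need (3, 4) fits (8, 7); releases (1, 0), pool now (9, 7)


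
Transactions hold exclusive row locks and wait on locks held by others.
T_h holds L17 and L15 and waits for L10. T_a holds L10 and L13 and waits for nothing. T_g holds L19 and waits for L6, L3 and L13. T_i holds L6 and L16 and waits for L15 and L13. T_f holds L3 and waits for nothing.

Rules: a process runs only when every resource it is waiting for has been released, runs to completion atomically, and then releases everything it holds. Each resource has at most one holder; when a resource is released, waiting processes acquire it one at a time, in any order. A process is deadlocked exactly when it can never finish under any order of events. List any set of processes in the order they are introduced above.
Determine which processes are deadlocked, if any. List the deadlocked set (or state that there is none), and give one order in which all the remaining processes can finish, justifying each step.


Nothing here is deadlocked.
Key observation: the wait graph is acyclic; completion cascades from the unblocked processes through everyone else.
The rest can finish in the order T_f, T_a, T_h, T_i, T_g.
Walking it through:
  run T_f (it waits on nothing); releases L3
  run T_a (it waits on nothing); releases L10 and L13
  T_h waits on L10 — all released -> runs and releases L17 and L15
  T_i waits on L15 and L13 — all released -> runs and releases L6 and L16
  T_g waits on L6, L3 and L13 — all released -> runs and releases L19


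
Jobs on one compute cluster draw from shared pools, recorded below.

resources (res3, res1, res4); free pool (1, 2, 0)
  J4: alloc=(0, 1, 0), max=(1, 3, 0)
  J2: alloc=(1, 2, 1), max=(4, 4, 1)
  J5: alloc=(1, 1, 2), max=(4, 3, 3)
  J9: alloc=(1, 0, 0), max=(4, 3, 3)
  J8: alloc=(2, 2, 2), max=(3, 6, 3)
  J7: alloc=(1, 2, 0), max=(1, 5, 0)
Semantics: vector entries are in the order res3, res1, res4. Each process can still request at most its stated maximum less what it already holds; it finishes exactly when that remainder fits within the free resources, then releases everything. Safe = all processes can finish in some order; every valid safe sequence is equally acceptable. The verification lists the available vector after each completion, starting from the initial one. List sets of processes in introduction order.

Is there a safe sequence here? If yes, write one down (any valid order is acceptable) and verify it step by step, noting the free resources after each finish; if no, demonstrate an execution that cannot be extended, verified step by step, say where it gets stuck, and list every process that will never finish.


UNSAFE.
Key observation: after J4, J7 the pool peaks at (2, 5, 0), and each blocked process is short somewhere: J2 on res3; J5 on res3, res4; J9 on res3, res4; J8 on res4.
A maximal execution: J4, J7 — then nothing else fits. Check, step by step:
  pool = (1, 2, 0)
  J4 needs (1, 2, 0) <= (1, 2, 0) -> finishes; pool += (0, 1, 0) = (1, 3, 0)
  J7 needs (0, 3, 0) <= (1, 3, 0) -> finishes; pool += (1, 2, 0) = (2, 5, 0)
  J2 still needs (3, 2, 0) but only (2, 5, 0) is free — short on res3
  J5 still needs (3, 2, 1) but only (2, 5, 0) is free — short on res3 and res4
  J9 still needs (3, 3, 3) but only (2, 5, 0) is free — short on res3 and res4
  J8 still needs (1, 4, 1) but only (2, 5, 0) is free — short on res4
Never able to finish: J2, J5, J9 and J8.


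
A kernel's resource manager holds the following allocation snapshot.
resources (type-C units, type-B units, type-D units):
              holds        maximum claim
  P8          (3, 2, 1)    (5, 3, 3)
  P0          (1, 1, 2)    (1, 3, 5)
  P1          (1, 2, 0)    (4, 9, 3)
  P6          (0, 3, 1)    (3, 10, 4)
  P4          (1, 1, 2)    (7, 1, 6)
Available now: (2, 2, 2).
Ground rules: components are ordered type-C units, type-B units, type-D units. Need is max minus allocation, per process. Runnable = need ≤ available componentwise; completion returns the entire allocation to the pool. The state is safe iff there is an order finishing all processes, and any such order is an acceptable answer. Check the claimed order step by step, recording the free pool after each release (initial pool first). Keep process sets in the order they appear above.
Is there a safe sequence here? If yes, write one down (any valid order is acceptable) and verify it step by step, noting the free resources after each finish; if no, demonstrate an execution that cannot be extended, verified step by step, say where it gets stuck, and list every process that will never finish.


UNSAFE — no complete ordering exists.
Key observation: even finishing P8, P0, P4 leaves just (7, 6, 7) free — too little type-B units for any of the remaining processes.
The run P8, P0, P4 cannot be extended any further. Walking it through:
  pool = (2, 2, 2)
  P8 needs (2, 1, 2) <= (2, 2, 2) -> finishes; pool += (3, 2, 1) = (5, 4, 3)
  P0 needs (0, 2, 3) <= (5, 4, 3) -> finishes; pool += (1, 1, 2) = (6, 5, 5)
  P4 needs (6, 0, 4) <= (6, 5, 5) -> finishes; pool += (1, 1, 2) = (7, 6, 7)
  P1 cannot run: need (3, 7, 3) vs free (7, 6, 7) (insufficient type-B units)
  P6 cannot run: need (3, 7, 3) vs free (7, 6, 7) (insufficient type-B units)
Processes that can never finish: P1 and P6.


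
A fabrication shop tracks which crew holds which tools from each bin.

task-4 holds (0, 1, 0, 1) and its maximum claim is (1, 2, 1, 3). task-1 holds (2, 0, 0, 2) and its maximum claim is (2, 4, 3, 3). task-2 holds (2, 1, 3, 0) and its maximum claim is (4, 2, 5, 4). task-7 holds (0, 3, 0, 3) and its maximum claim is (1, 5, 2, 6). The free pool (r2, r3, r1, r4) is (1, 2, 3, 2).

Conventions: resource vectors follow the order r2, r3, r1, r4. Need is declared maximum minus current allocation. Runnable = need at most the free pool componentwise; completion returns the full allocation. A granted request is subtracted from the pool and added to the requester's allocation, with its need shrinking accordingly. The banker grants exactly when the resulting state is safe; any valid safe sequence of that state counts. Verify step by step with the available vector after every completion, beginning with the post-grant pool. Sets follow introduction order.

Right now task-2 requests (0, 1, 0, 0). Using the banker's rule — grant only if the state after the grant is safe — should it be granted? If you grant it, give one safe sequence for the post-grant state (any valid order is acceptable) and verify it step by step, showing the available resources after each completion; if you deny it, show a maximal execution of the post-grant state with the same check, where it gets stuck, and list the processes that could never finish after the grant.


GRANT. The post-grant state is safe; one safe sequence: task-4, task-7, task-1, task-2.
Key observation: the transfer keeps a workable pool ((1, 1, 3, 2)); task-4 starts the safe sequence.
Check on the post-grant state, step by step:
  pool = (1, 1, 3, 2)
  task-4 needs (1, 1, 1, 2) <= (1, 1, 3, 2) -> finishes; pool += (0, 1, 0, 1) = (1, 2, 3, 3)
  task-7 needs (1, 2, 2, 3) <= (1, 2, 3, 3) -> finishes; pool += (0, 3, 0, 3) = (1, 5, 3, 6)
  task-1 needs (0, 4, 3, 1) <= (1, 5, 3, 6) -> finishes; pool += (2, 0, 0, 2) = (3, 5, 3, 8)
  task-2 needs (2, 0, 2, 4) <= (3, 5, 3, 8) -> finishes; pool += (2, 2, 3, 0) = (5, 7, 6, 8)


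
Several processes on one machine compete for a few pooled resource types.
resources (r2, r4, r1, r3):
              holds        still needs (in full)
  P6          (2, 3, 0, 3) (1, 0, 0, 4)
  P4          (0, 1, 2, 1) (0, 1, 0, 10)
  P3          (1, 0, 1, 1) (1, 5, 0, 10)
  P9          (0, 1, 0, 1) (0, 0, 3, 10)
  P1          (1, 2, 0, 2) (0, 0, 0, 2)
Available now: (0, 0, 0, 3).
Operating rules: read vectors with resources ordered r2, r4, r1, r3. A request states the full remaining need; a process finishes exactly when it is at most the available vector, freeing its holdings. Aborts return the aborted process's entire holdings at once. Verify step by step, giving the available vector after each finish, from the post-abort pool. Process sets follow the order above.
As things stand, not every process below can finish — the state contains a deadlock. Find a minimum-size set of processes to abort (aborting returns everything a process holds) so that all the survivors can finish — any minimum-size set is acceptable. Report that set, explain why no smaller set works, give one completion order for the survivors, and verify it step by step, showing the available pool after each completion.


The answer: abort P4 and P9.
Key observation: P3 could never have finished before the abort; with (0, 2, 2, 2) returned by P4 and P9, it fits at step 3.
Minimality, checking each single-abort alternative: P6 alone leaves P4 blocked (short on r3); P4 alone leaves P3 blocked (short on r3); P3 alone leaves P4 blocked (short on r3); P9 alone leaves P4 blocked (short on r3); P1 alone leaves P4 blocked (short on r3).
Survivors finish in the order: P1, P6, P3. Verifying each step (pool after the aborts first):
  pool = (0, 2, 2, 5)
  P1: need (0, 0, 0, 2) fits (0, 2, 2, 5); releases (1, 2, 0, 2), pool now (1, 4, 2, 7)
  P6: need (1, 0, 0, 4) fits (1, 4, 2, 7); releases (2, 3, 0, 3), pool now (3, 7, 2, 10)
  P3: need (1, 5, 0, 10) fits (3, 7, 2, 10); releases (1, 0, 1, 1), pool now (4, 7, 3, 11)


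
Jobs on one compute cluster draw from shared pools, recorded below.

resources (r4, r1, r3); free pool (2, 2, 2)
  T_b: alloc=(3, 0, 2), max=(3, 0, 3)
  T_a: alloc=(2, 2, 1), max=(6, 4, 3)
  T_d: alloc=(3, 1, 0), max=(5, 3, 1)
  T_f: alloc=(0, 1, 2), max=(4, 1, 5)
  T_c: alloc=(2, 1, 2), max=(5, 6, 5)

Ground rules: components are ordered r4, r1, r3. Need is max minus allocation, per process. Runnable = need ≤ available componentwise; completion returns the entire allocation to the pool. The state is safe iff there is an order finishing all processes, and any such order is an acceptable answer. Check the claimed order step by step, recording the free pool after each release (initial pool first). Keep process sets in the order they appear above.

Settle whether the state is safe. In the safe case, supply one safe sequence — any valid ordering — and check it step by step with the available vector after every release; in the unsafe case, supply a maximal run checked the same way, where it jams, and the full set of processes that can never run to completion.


SAFE. One safe sequence: T_b, T_d, T_a, T_c, T_f.
Key observation: at T_d the run first touches a limit — (2, 2, 1) against (5, 2, 4), exact on a resource it actually requests.
Check, step by step:
  pool = (2, 2, 2)
  T_b needs (0, 0, 1) <= (2, 2, 2) -> finishes; pool += (3, 0, 2) = (5, 2, 4)
  T_d needs (2, 2, 1) <= (5, 2, 4) -> finishes; pool += (3, 1, 0) = (8, 3, 4)
  T_a needs (4, 2, 2) <= (8, 3, 4) -> finishes; pool += (2, 2, 1) = (10, 5, 5)
  T_c needs (3, 5, 3) <= (10, 5, 5) -> finishes; pool += (2, 1, 2) = (12, 6, 7)
  T_f needs (4, 0, 3) <= (12, 6, 7) -> finishes; pool += (0, 1, 2) = (12, 7, 9)


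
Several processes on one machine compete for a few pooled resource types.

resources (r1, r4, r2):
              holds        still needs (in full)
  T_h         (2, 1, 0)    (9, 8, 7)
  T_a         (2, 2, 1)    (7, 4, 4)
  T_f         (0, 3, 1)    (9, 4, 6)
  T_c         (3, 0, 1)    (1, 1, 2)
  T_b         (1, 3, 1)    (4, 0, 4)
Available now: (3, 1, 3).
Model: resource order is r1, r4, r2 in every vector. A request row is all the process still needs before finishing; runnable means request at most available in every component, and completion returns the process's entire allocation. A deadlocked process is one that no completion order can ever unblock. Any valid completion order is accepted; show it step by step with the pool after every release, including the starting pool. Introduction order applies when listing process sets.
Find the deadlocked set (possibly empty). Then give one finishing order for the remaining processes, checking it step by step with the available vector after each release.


Nothing here is deadlocked.
Key observation: there is always a runnable process — T_c first — so the state unwinds completely.
The rest can finish in the order T_c, T_b, T_a, T_f, T_h. Verifying each step:
  pool = (3, 1, 3)
  T_c: need (1, 1, 2) fits (3, 1, 3); releases (3, 0, 1), pool now (6, 1, 4)
  T_b: need (4, 0, 4) fits (6, 1, 4); releases (1, 3, 1), pool now (7, 4, 5)
  T_a: need (7, 4, 4) fits (7, 4, 5); releases (2, 2, 1), pool now (9, 6, 6)
  T_f: need (9, 4, 6) fits (9, 6, 6); releases (0, 3, 1), pool now (9, 9, 7)
  T_h: need (9, 8, 7) fits (9, 9, 7); releases (2, 1, 0), pool now (11, 10, 7)


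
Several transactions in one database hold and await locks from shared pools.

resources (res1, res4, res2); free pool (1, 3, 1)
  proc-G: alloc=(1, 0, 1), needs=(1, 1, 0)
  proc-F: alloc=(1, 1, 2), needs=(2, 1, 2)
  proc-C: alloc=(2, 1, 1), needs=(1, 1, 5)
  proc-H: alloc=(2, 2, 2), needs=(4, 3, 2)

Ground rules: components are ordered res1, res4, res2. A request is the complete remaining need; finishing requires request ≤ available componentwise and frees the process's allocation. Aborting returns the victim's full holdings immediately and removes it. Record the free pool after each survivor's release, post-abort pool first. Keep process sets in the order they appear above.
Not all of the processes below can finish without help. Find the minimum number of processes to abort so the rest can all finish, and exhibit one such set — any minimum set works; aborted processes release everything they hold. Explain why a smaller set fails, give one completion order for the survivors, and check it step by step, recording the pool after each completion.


The answer: abort proc-H.
Key observation: aborting proc-H returns (2, 2, 2), and proc-C — hopeless before — runs at step 3 with the returned capacity in the pool.
No smaller set exists: with zero aborts the deadlock remains.
Survivors finish in the order: proc-G, proc-F, proc-C. Verifying each step (pool after the aborts first):
  pool = (3, 5, 3)
  proc-G: need (1, 1, 0) fits (3, 5, 3); releases (1, 0, 1), pool now (4, 5, 4)
  proc-F: need (2, 1, 2) fits (4, 5, 4); releases (1, 1, 2), pool now (5, 6, 6)
  proc-C: need (1, 1, 5) fits (5, 6, 6); releases (2, 1, 1), pool now (7, 7, 7)


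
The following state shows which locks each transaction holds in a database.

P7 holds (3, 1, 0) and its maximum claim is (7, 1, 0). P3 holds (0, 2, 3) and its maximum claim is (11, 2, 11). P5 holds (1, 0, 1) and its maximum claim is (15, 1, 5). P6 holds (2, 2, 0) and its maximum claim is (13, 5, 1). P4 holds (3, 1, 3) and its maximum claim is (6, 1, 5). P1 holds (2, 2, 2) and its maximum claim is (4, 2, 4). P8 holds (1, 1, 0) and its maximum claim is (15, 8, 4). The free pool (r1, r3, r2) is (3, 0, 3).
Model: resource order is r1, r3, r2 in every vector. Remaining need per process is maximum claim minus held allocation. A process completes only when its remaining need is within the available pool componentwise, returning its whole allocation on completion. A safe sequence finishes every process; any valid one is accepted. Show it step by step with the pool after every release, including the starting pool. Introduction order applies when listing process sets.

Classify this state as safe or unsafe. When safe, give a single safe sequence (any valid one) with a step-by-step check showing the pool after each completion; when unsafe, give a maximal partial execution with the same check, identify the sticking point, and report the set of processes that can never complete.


UNSAFE — no complete ordering exists.
Key observation: even finishing P1, P4, P7, P6, P3 leaves just (13, 8, 11) free — too little r1 for any of the remaining processes.
Going as far as possible: P1, P4, P7, P6, P3; after that, nothing fits. Check, step by step:
  pool = (3, 0, 3)
  P1 needs (2, 0, 2) <= (3, 0, 3) -> finishes; pool += (2, 2, 2) = (5, 2, 5)
  P4 needs (3, 0, 2) <= (5, 2, 5) -> finishes; pool += (3, 1, 3) = (8, 3, 8)
  P7 needs (4, 0, 0) <= (8, 3, 8) -> finishes; pool += (3, 1, 0) = (11, 4, 8)
  P6 needs (11, 3, 1) <= (11, 4, 8) -> finishes; pool += (2, 2, 0) = (13, 6, 8)
  P3 needs (11, 0, 8) <= (13, 6, 8) -> finishes; pool += (0, 2, 3) = (13, 8, 11)
  blocked: P5 wants (14, 1, 4), pool (13, 8, 11) — not enough r1
  blocked: P8 wants (14, 7, 4), pool (13, 8, 11) — not enough r1
Permanently blocked: P5 and P8.


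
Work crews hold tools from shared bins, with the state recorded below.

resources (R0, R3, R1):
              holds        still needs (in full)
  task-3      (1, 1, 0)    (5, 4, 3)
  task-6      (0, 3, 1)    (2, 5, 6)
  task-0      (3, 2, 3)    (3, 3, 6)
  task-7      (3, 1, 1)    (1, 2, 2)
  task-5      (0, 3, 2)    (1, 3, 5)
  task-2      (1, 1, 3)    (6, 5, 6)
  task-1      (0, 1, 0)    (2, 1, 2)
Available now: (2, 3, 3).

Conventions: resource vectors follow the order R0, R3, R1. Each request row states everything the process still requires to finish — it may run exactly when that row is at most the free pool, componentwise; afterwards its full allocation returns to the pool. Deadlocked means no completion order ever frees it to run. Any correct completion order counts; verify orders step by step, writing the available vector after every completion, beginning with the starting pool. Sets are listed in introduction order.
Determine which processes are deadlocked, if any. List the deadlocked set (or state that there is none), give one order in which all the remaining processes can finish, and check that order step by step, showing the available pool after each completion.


Deadlocked: task-6, task-0, task-5 and task-2.
Key observation: no order helps: past task-1, task-7, task-3, the free pool tops out at (6, 6, 4), below what each blocked process needs in R1.
A valid finishing order for the others: task-1, task-7, task-3. Verifying each step:
  pool = (2, 3, 3)
  run task-1 (needs (2, 1, 2), free (2, 3, 3)); after release of (0, 1, 0) the pool is (2, 4, 3)
  run task-7 (needs (1, 2, 2), free (2, 4, 3)); after release of (3, 1, 1) the pool is (5, 5, 4)
  run task-3 (needs (5, 4, 3), free (5, 5, 4)); after release of (1, 1, 0) the pool is (6, 6, 4)
The blocked processes can never fit:
  blocked: task-6 wants (2, 5, 6), pool (6, 6, 4) — not enough R1
  blocked: task-0 wants (3, 3, 6), pool (6, 6, 4) — not enough R1
  blocked: task-5 wants (1, 3, 5), pool (6, 6, 4) — not enough R1
  blocked: task-2 wants (6, 5, 6), pool (6, 6, 4) — not enough R1
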